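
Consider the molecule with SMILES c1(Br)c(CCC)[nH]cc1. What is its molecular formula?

Atom tally by fragment:
  pyrrole ring core → C:4 H:5 N:1
  (− 2 ring H displaced by substituents)
  + Br → Br:1
  + CH2CH2CH3 → C:3 H:7
Element totals:
  C: 7
  H: 10
  Br: 1
  N: 1

C7H10BrN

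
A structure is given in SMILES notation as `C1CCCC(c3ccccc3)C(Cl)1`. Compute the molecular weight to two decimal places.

194.70 g/mol

Atom tally by fragment:
  cyclohexane ring core → C:6 H:12
  (− 2 ring H displaced by substituents)
  + C6H5 → C:6 H:5
  + Cl → Cl:1
Element totals:
  C: 12
  H: 15
  Cl: 1
Molecular formula: C12H15Cl.
  M = 12(12.011) + 15(1.008) + 35.45
    = 144.132 + 15.120 + 35.450 = 194.702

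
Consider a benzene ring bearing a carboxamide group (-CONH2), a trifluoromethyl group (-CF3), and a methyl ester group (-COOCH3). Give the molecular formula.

Atom tally by fragment:
  benzene ring core → C:6 H:6
  (− 3 ring H displaced by substituents)
  + CONH2 → C:1 H:2 O:1 N:1
  + CF3 → C:1 F:3
  + COOCH3 → C:2 H:3 O:2
Element totals:
  C: 10
  H: 8
  F: 3
  N: 1
  O: 3

C10H8F3NO3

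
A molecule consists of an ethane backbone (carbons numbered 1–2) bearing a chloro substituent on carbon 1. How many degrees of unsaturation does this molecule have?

0

Atom tally by fragment:
  ClCH2 → C:1 H:2 Cl:1
  CH3 → C:1 H:3
Element totals:
  C: 2
  H: 5
  Cl: 1
Molecular formula: C2H5Cl.
DoU = (2C + 2 + N − H − X) / 2 = (2·2 + 2 + 0 − 5 − 1) / 2 = 0.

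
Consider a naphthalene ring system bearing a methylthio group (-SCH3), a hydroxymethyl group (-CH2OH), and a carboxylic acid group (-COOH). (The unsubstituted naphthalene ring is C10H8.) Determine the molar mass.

248.30 g/mol

Atom tally by fragment:
  naphthalene ring system core → C:10 H:8
  (− 3 ring H displaced by substituents)
  + SCH3 → C:1 H:3 S:1
  + CH2OH → C:1 H:3 O:1
  + COOH → C:1 H:1 O:2
Element totals:
  C: 13
  H: 12
  O: 3
  S: 1
Molecular formula: C13H12O3S.
  M = 13(12.011) + 12(1.008) + 3(15.999) + 32.06
    = 156.143 + 12.096 + 47.997 + 32.060 = 248.296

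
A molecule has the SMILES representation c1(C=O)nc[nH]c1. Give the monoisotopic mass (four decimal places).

96.0324

Atom tally by fragment:
  imidazole ring core → C:3 H:4 N:2
  (− 1 ring H displaced by substituents)
  + CHO → C:1 H:1 O:1
Element totals:
  C: 4
  H: 4
  N: 2
  O: 1
Molecular formula: C4H4N2O.
  M = 4(12.0) + 4(1.007825) + 2(14.003074) + 15.994915
    = 48.000000 + 4.031300 + 28.006148 + 15.994915 = 96.032363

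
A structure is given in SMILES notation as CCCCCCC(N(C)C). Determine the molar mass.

143.27 g/mol

Atom tally by fragment:
  CH3 → C:1 H:3
  CH2 → C:1 H:2
  CH2 → C:1 H:2
  CH2 → C:1 H:2
  CH2 → C:1 H:2
  CH2 → C:1 H:2
  CH2N(CH3)2 → C:3 H:8 N:1
Element totals:
  C: 9
  H: 21
  N: 1
Molecular formula: C9H21N.
  M = 9(12.011) + 21(1.008) + 14.007
    = 108.099 + 21.168 + 14.007 = 143.274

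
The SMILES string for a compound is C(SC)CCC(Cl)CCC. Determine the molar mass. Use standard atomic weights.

180.73 g/mol

Atom tally by fragment:
  CH3SCH2 → C:2 H:5 S:1
  CH2 → C:1 H:2
  CH2 → C:1 H:2
  CH(Cl) → C:1 H:1 Cl:1
  CH2 → C:1 H:2
  CH2 → C:1 H:2
  CH3 → C:1 H:3
Element totals:
  C: 8
  H: 17
  Cl: 1
  S: 1
Molecular formula: C8H17ClS.
  M = 8(12.011) + 17(1.008) + 35.45 + 32.06
    = 96.088 + 17.136 + 35.450 + 32.060 = 180.734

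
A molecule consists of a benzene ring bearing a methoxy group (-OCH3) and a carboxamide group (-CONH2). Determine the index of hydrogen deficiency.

Atom tally by fragment:
  benzene ring core → C:6 H:6
  (− 2 ring H displaced by substituents)
  + OCH3 → C:1 H:3 O:1
  + CONH2 → C:1 H:2 O:1 N:1
Element totals:
  C: 8
  H: 9
  N: 1
  O: 2
Molecular formula: C8H9NO2.
DoU = (2C + 2 + N − H − X) / 2 = (2·8 + 2 + 1 − 9 − 0) / 2 = 5.

5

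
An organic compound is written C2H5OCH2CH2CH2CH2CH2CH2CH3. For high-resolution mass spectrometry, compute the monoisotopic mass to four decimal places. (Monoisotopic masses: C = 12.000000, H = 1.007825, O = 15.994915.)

144.1514

Element totals:
  C: 9
  H: 20
  O: 1
Molecular formula: C9H20O.
  M = 9(12.0) + 20(1.007825) + 15.994915
    = 108.000000 + 20.156500 + 15.994915 = 144.151415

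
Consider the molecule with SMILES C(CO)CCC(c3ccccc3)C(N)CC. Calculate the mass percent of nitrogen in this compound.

6.33%

Atom tally by fragment:
  HOCH2CH2 → C:2 H:5 O:1
  CH2 → C:1 H:2
  CH2 → C:1 H:2
  CH(C6H5) → C:7 H:6
  CH(NH2) → C:1 H:3 N:1
  CH2 → C:1 H:2
  CH3 → C:1 H:3
Element totals:
  C: 14
  H: 23
  N: 1
  O: 1
Molecular formula: C14H23NO.
Molar mass = 221.344 g/mol.
Mass from N: 1 × 14.007 = 14.007 g/mol.
%N = 14.007 / 221.344 × 100 = 6.33%.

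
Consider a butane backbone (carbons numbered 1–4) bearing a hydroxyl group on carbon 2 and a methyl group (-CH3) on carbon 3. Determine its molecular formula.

Atom tally by fragment:
  CH3 → C:1 H:3
  CH(OH) → C:1 H:2 O:1
  CH(CH3) → C:2 H:4
  CH3 → C:1 H:3
Element totals:
  C: 5
  H: 12
  O: 1

C5H12O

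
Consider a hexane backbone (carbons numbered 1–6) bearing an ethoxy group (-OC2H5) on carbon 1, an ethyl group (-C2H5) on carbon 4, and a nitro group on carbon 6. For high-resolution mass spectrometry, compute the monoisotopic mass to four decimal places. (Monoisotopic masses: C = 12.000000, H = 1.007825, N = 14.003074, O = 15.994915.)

203.1521

Atom tally by fragment:
  C2H5OCH2 → C:3 H:7 O:1
  CH2 → C:1 H:2
  CH2 → C:1 H:2
  CH(C2H5) → C:3 H:6
  CH2 → C:1 H:2
  CH2NO2 → C:1 H:2 N:1 O:2
Element totals:
  C: 10
  H: 21
  N: 1
  O: 3
Molecular formula: C10H21NO3.
  M = 10(12.0) + 21(1.007825) + 14.003074 + 3(15.994915)
    = 120.000000 + 21.164325 + 14.003074 + 47.984745 = 203.152144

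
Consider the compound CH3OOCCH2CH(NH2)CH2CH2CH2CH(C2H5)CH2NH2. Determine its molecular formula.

Atom tally by fragment:
  CH3OOCCH2 → C:3 H:5 O:2
  CH(NH2) → C:1 H:3 N:1
  CH2 → C:1 H:2
  CH2 → C:1 H:2
  CH2 → C:1 H:2
  CH(C2H5) → C:3 H:6
  CH2NH2 → C:1 H:4 N:1
Element totals:
  C: 11
  H: 24
  N: 2
  O: 2

C11H24N2O2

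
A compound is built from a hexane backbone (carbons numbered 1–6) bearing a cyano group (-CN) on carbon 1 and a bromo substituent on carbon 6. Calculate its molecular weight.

190.08 g/mol

Atom tally by fragment:
  NCCH2 → C:2 H:2 N:1
  CH2 → C:1 H:2
  CH2 → C:1 H:2
  CH2 → C:1 H:2
  CH2 → C:1 H:2
  CH2Br → C:1 H:2 Br:1
Element totals:
  C: 7
  H: 12
  Br: 1
  N: 1
Molecular formula: C7H12BrN.
  M = 7(12.011) + 12(1.008) + 79.904 + 14.007
    = 84.077 + 12.096 + 79.904 + 14.007 = 190.084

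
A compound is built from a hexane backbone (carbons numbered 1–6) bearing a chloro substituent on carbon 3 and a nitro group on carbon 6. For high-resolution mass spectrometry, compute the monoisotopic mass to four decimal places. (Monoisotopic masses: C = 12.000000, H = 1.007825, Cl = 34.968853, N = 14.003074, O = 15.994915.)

165.0557

Atom tally by fragment:
  CH3 → C:1 H:3
  CH2 → C:1 H:2
  CH(Cl) → C:1 H:1 Cl:1
  CH2 → C:1 H:2
  CH2 → C:1 H:2
  CH2NO2 → C:1 H:2 N:1 O:2
Element totals:
  C: 6
  H: 12
  Cl: 1
  N: 1
  O: 2
Molecular formula: C6H12ClNO2.
  M = 6(12.0) + 12(1.007825) + 34.968853 + 14.003074 + 2(15.994915)
    = 72.000000 + 12.093900 + 34.968853 + 14.003074 + 31.989830 = 165.055657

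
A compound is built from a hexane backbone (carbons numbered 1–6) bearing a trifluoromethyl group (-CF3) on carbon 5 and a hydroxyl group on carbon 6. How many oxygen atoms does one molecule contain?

1

Atom tally by fragment:
  CH3 → C:1 H:3
  CH2 → C:1 H:2
  CH2 → C:1 H:2
  CH2 → C:1 H:2
  CH(CF3) → C:2 H:1 F:3
  CH2OH → C:1 H:3 O:1
Element totals:
  C: 7
  H: 13
  F: 3
  O: 1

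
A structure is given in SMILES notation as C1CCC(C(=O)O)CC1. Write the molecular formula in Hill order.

Atom tally by fragment:
  cyclohexane ring core → C:6 H:12
  (− 1 ring H displaced by substituents)
  + COOH → C:1 H:1 O:2
Element totals:
  C: 7
  H: 12
  O: 2

C7H12O2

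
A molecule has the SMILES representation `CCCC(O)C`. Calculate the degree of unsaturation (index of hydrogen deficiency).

0

Atom tally by fragment:
  CH3 → C:1 H:3
  CH2 → C:1 H:2
  CH2 → C:1 H:2
  CH(OH) → C:1 H:2 O:1
  CH3 → C:1 H:3
Element totals:
  C: 5
  H: 12
  O: 1
Molecular formula: C5H12O.
DoU = (2C + 2 + N − H − X) / 2 = (2·5 + 2 + 0 − 12 − 0) / 2 = 0.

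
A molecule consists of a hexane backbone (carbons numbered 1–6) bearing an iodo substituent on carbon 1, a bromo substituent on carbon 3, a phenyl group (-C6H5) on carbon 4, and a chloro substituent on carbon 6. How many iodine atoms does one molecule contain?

1

Atom tally by fragment:
  ICH2 → C:1 H:2 I:1
  CH2 → C:1 H:2
  CH(Br) → C:1 H:1 Br:1
  CH(C6H5) → C:7 H:6
  CH2 → C:1 H:2
  CH2Cl → C:1 H:2 Cl:1
Element totals:
  C: 12
  H: 15
  Br: 1
  Cl: 1
  I: 1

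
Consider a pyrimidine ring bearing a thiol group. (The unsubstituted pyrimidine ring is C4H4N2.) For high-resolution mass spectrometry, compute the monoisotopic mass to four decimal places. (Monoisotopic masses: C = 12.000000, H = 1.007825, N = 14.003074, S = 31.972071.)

112.0095

Atom tally by fragment:
  pyrimidine ring core → C:4 H:4 N:2
  (− 1 ring H displaced by substituents)
  + SH → S:1 H:1
Element totals:
  C: 4
  H: 4
  N: 2
  S: 1
Molecular formula: C4H4N2S.
  M = 4(12.0) + 4(1.007825) + 2(14.003074) + 31.972071
    = 48.000000 + 4.031300 + 28.006148 + 31.972071 = 112.009519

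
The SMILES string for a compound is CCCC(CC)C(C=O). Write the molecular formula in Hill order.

Atom tally by fragment:
  CH3 → C:1 H:3
  CH2 → C:1 H:2
  CH2 → C:1 H:2
  CH(C2H5) → C:3 H:6
  CH2CHO → C:2 H:3 O:1
Element totals:
  C: 8
  H: 16
  O: 1

C8H16O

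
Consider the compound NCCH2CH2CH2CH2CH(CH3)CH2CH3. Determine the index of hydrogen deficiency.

Element totals:
  C: 9
  H: 17
  N: 1
Molecular formula: C9H17N.
DoU = (2C + 2 + N − H − X) / 2 = (2·9 + 2 + 1 − 17 − 0) / 2 = 2.

2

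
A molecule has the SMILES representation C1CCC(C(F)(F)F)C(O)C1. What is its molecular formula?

C7H11F3O

Atom tally by fragment:
  cyclohexane ring core → C:6 H:12
  (− 2 ring H displaced by substituents)
  + CF3 → C:1 F:3
  + OH → O:1 H:1
Element totals:
  C: 7
  H: 11
  F: 3
  O: 1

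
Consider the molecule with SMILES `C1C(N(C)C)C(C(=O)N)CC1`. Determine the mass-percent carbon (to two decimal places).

61.50%

Atom tally by fragment:
  cyclopentane ring core → C:5 H:10
  (− 2 ring H displaced by substituents)
  + N(CH3)2 → N:1 C:2 H:6
  + CONH2 → C:1 H:2 O:1 N:1
Element totals:
  C: 8
  H: 16
  N: 2
  O: 1
Molecular formula: C8H16N2O.
Molar mass = 156.229 g/mol.
Mass from C: 8 × 12.011 = 96.088 g/mol.
%C = 96.088 / 156.229 × 100 = 61.50%.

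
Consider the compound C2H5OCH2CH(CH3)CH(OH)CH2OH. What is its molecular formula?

Element totals:
  C: 7
  H: 16
  O: 3

C7H16O3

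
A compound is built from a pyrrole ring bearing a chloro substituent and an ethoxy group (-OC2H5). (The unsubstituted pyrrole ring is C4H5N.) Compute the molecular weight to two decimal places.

145.59 g/mol

Atom tally by fragment:
  pyrrole ring core → C:4 H:5 N:1
  (− 2 ring H displaced by substituents)
  + Cl → Cl:1
  + OC2H5 → C:2 H:5 O:1
Element totals:
  C: 6
  H: 8
  Cl: 1
  N: 1
  O: 1
Molecular formula: C6H8ClNO.
  M = 6(12.011) + 8(1.008) + 35.45 + 14.007 + 15.999
    = 72.066 + 8.064 + 35.450 + 14.007 + 15.999 = 145.586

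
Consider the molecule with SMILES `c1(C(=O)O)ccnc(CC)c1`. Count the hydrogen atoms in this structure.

Atom tally by fragment:
  pyridine ring core → C:5 H:5 N:1
  (− 2 ring H displaced by substituents)
  + COOH → C:1 H:1 O:2
  + C2H5 → C:2 H:5
Element totals:
  C: 8
  H: 9
  N: 1
  O: 2

9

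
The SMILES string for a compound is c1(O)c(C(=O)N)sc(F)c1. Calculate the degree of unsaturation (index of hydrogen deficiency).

Atom tally by fragment:
  thiophene ring core → C:4 H:4 S:1
  (− 3 ring H displaced by substituents)
  + OH → O:1 H:1
  + CONH2 → C:1 H:2 O:1 N:1
  + F → F:1
Element totals:
  C: 5
  H: 4
  F: 1
  N: 1
  O: 2
  S: 1
Molecular formula: C5H4FNO2S.
DoU = (2C + 2 + N − H − X) / 2 = (2·5 + 2 + 1 − 4 − 1) / 2 = 4.

4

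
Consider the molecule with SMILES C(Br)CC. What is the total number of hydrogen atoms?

7

Atom tally by fragment:
  BrCH2 → C:1 H:2 Br:1
  CH2 → C:1 H:2
  CH3 → C:1 H:3
Element totals:
  C: 3
  H: 7
  Br: 1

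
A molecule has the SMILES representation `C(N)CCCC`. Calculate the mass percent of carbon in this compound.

Atom tally by fragment:
  H2NCH2 → C:1 H:4 N:1
  CH2 → C:1 H:2
  CH2 → C:1 H:2
  CH2 → C:1 H:2
  CH3 → C:1 H:3
Element totals:
  C: 5
  H: 13
  N: 1
Molecular formula: C5H13N.
Molar mass = 87.166 g/mol.
Mass from C: 5 × 12.011 = 60.055 g/mol.
%C = 60.055 / 87.166 × 100 = 68.90%.

68.90%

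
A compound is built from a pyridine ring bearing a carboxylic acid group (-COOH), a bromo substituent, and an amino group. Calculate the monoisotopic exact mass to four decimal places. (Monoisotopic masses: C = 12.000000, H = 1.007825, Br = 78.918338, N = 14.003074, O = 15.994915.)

Atom tally by fragment:
  pyridine ring core → C:5 H:5 N:1
  (− 3 ring H displaced by substituents)
  + COOH → C:1 H:1 O:2
  + Br → Br:1
  + NH2 → N:1 H:2
Element totals:
  C: 6
  H: 5
  Br: 1
  N: 2
  O: 2
Molecular formula: C6H5BrN2O2.
  M = 6(12.0) + 5(1.007825) + 78.918338 + 2(14.003074) + 2(15.994915)
    = 72.000000 + 5.039125 + 78.918338 + 28.006148 + 31.989830 = 215.953441

215.9534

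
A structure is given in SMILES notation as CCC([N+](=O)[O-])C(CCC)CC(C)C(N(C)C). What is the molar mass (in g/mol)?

Atom tally by fragment:
  CH3 → C:1 H:3
  CH2 → C:1 H:2
  CH(NO2) → C:1 H:1 N:1 O:2
  CH(CH2CH2CH3) → C:4 H:8
  CH2 → C:1 H:2
  CH(CH3) → C:2 H:4
  CH2N(CH3)2 → C:3 H:8 N:1
Element totals:
  C: 13
  H: 28
  N: 2
  O: 2
Molecular formula: C13H28N2O2.
  M = 13(12.011) + 28(1.008) + 2(14.007) + 2(15.999)
    = 156.143 + 28.224 + 28.014 + 31.998 = 244.379

244.38 g/mol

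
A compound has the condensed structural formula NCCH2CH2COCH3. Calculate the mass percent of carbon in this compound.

61.84%

Element totals:
  C: 5
  H: 7
  N: 1
  O: 1
Molecular formula: C5H7NO.
Molar mass = 97.117 g/mol.
Mass from C: 5 × 12.011 = 60.055 g/mol.
%C = 60.055 / 97.117 × 100 = 61.84%.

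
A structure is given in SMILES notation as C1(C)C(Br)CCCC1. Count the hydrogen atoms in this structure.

Atom tally by fragment:
  cyclohexane ring core → C:6 H:12
  (− 2 ring H displaced by substituents)
  + CH3 → C:1 H:3
  + Br → Br:1
Element totals:
  C: 7
  H: 13
  Br: 1

13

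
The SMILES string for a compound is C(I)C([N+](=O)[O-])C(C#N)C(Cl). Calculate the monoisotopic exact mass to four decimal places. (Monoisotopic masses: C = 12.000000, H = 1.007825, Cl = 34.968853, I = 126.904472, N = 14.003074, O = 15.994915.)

287.9163

Atom tally by fragment:
  ICH2 → C:1 H:2 I:1
  CH(NO2) → C:1 H:1 N:1 O:2
  CH(CN) → C:2 H:1 N:1
  CH2Cl → C:1 H:2 Cl:1
Element totals:
  C: 5
  H: 6
  Cl: 1
  I: 1
  N: 2
  O: 2
Molecular formula: C5H6ClIN2O2.
  M = 5(12.0) + 6(1.007825) + 34.968853 + 126.904472 + 2(14.003074) + 2(15.994915)
    = 60.000000 + 6.046950 + 34.968853 + 126.904472 + 28.006148 + 31.989830 = 287.916253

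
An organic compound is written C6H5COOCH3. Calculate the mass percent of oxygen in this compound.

23.50%

Element totals:
  C: 8
  H: 8
  O: 2
Molecular formula: C8H8O2.
Molar mass = 136.150 g/mol.
Mass from O: 2 × 15.999 = 31.998 g/mol.
%O = 31.998 / 136.150 × 100 = 23.50%.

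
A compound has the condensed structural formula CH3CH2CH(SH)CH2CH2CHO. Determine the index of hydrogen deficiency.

Atom tally by fragment:
  CH3 → C:1 H:3
  CH2 → C:1 H:2
  CH(SH) → C:1 H:2 S:1
  CH2 → C:1 H:2
  CH2CHO → C:2 H:3 O:1
Element totals:
  C: 6
  H: 12
  O: 1
  S: 1
Molecular formula: C6H12OS.
DoU = (2C + 2 + N − H − X) / 2 = (2·6 + 2 + 0 − 12 − 0) / 2 = 1.

1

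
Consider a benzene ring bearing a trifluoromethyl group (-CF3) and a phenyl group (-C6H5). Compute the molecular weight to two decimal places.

Atom tally by fragment:
  benzene ring core → C:6 H:6
  (− 2 ring H displaced by substituents)
  + CF3 → C:1 F:3
  + C6H5 → C:6 H:5
Element totals:
  C: 13
  H: 9
  F: 3
Molecular formula: C13H9F3.
  M = 13(12.011) + 9(1.008) + 3(18.998)
    = 156.143 + 9.072 + 56.994 = 222.209

222.21 g/mol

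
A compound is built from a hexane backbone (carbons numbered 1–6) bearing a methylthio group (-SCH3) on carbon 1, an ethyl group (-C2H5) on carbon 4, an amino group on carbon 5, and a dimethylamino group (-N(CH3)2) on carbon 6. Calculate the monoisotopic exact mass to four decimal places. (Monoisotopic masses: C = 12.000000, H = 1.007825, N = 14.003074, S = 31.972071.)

Atom tally by fragment:
  CH3SCH2 → C:2 H:5 S:1
  CH2 → C:1 H:2
  CH2 → C:1 H:2
  CH(C2H5) → C:3 H:6
  CH(NH2) → C:1 H:3 N:1
  CH2N(CH3)2 → C:3 H:8 N:1
Element totals:
  C: 11
  H: 26
  N: 2
  S: 1
Molecular formula: C11H26N2S.
  M = 11(12.0) + 26(1.007825) + 2(14.003074) + 31.972071
    = 132.000000 + 26.203450 + 28.006148 + 31.972071 = 218.181669

218.1817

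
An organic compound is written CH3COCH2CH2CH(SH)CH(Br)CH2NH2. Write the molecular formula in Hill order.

C7H14BrNOS

Element totals:
  C: 7
  H: 14
  Br: 1
  N: 1
  O: 1
  S: 1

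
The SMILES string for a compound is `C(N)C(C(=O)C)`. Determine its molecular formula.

C4H9NO

Atom tally by fragment:
  H2NCH2 → C:1 H:4 N:1
  CH2COCH3 → C:3 H:5 O:1
Element totals:
  C: 4
  H: 9
  N: 1
  O: 1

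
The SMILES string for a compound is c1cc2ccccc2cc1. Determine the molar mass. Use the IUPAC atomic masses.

Atom tally by fragment:
  naphthalene ring system core → C:10 H:8
Element totals:
  C: 10
  H: 8
Molecular formula: C10H8.
  M = 10(12.011) + 8(1.008)
    = 120.110 + 8.064 = 128.174

128.17 g/mol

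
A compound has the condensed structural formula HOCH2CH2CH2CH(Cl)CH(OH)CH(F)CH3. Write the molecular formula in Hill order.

C7H14ClFO2

Element totals:
  C: 7
  H: 14
  Cl: 1
  F: 1
  O: 2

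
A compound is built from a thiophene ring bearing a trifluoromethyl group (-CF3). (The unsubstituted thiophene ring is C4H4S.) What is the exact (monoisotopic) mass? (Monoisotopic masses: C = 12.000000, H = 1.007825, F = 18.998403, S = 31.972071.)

151.9908

Atom tally by fragment:
  thiophene ring core → C:4 H:4 S:1
  (− 1 ring H displaced by substituents)
  + CF3 → C:1 F:3
Element totals:
  C: 5
  H: 3
  F: 3
  S: 1
Molecular formula: C5H3F3S.
  M = 5(12.0) + 3(1.007825) + 3(18.998403) + 31.972071
    = 60.000000 + 3.023475 + 56.995209 + 31.972071 = 151.990755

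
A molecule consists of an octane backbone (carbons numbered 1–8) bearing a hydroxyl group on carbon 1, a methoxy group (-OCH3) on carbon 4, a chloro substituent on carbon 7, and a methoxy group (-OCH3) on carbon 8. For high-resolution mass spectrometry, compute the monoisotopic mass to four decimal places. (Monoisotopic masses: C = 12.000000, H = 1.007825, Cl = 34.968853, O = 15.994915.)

224.1179

Atom tally by fragment:
  HOCH2 → C:1 H:3 O:1
  CH2 → C:1 H:2
  CH2 → C:1 H:2
  CH(OCH3) → C:2 H:4 O:1
  CH2 → C:1 H:2
  CH2 → C:1 H:2
  CH(Cl) → C:1 H:1 Cl:1
  CH2OCH3 → C:2 H:5 O:1
Element totals:
  C: 10
  H: 21
  Cl: 1
  O: 3
Molecular formula: C10H21ClO3.
  M = 10(12.0) + 21(1.007825) + 34.968853 + 3(15.994915)
    = 120.000000 + 21.164325 + 34.968853 + 47.984745 = 224.117923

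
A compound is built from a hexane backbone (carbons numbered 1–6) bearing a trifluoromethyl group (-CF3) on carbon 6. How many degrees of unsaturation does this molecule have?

Atom tally by fragment:
  CH3 → C:1 H:3
  CH2 → C:1 H:2
  CH2 → C:1 H:2
  CH2 → C:1 H:2
  CH2 → C:1 H:2
  CH2CF3 → C:2 H:2 F:3
Element totals:
  C: 7
  H: 13
  F: 3
Molecular formula: C7H13F3.
DoU = (2C + 2 + N − H − X) / 2 = (2·7 + 2 + 0 − 13 − 3) / 2 = 0.

0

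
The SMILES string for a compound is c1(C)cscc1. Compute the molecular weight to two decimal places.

98.16 g/mol

Atom tally by fragment:
  thiophene ring core → C:4 H:4 S:1
  (− 1 ring H displaced by substituents)
  + CH3 → C:1 H:3
Element totals:
  C: 5
  H: 6
  S: 1
Molecular formula: C5H6S.
  M = 5(12.011) + 6(1.008) + 32.06
    = 60.055 + 6.048 + 32.060 = 98.163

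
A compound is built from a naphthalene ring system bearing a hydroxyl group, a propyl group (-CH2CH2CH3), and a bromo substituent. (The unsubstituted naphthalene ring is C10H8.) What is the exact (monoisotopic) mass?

264.0150

Atom tally by fragment:
  naphthalene ring system core → C:10 H:8
  (− 3 ring H displaced by substituents)
  + OH → O:1 H:1
  + CH2CH2CH3 → C:3 H:7
  + Br → Br:1
Element totals:
  C: 13
  H: 13
  Br: 1
  O: 1
Molecular formula: C13H13BrO.
  M = 13(12.0) + 13(1.007825) + 78.918338 + 15.994915
    = 156.000000 + 13.101725 + 78.918338 + 15.994915 = 264.014978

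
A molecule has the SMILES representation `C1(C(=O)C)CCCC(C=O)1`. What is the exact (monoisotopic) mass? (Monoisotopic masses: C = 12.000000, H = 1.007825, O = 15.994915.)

Atom tally by fragment:
  cyclopentane ring core → C:5 H:10
  (− 2 ring H displaced by substituents)
  + COCH3 → C:2 H:3 O:1
  + CHO → C:1 H:1 O:1
Element totals:
  C: 8
  H: 12
  O: 2
Molecular formula: C8H12O2.
  M = 8(12.0) + 12(1.007825) + 2(15.994915)
    = 96.000000 + 12.093900 + 31.989830 = 140.083730

140.0837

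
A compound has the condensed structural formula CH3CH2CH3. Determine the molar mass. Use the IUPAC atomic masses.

Atom tally by fragment:
  CH3 → C:1 H:3
  CH2 → C:1 H:2
  CH3 → C:1 H:3
Element totals:
  C: 3
  H: 8
Molecular formula: C3H8.
  M = 3(12.011) + 8(1.008)
    = 36.033 + 8.064 = 44.097

44.10 g/mol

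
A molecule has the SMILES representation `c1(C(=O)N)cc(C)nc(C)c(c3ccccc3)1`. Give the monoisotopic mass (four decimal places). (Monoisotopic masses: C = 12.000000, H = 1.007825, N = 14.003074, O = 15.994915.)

Atom tally by fragment:
  pyridine ring core → C:5 H:5 N:1
  (− 4 ring H displaced by substituents)
  + CONH2 → C:1 H:2 O:1 N:1
  + CH3 → C:1 H:3
  + CH3 → C:1 H:3
  + C6H5 → C:6 H:5
Element totals:
  C: 14
  H: 14
  N: 2
  O: 1
Molecular formula: C14H14N2O.
  M = 14(12.0) + 14(1.007825) + 2(14.003074) + 15.994915
    = 168.000000 + 14.109550 + 28.006148 + 15.994915 = 226.110613

226.1106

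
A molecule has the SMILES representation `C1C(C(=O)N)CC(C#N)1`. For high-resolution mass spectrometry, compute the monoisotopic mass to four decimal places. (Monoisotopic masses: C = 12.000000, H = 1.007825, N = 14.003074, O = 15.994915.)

Atom tally by fragment:
  cyclobutane ring core → C:4 H:8
  (− 2 ring H displaced by substituents)
  + CONH2 → C:1 H:2 O:1 N:1
  + CN → C:1 N:1
Element totals:
  C: 6
  H: 8
  N: 2
  O: 1
Molecular formula: C6H8N2O.
  M = 6(12.0) + 8(1.007825) + 2(14.003074) + 15.994915
    = 72.000000 + 8.062600 + 28.006148 + 15.994915 = 124.063663

124.0637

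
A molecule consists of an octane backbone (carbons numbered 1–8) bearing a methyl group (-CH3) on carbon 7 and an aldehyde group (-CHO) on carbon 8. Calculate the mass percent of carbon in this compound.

76.86%

Atom tally by fragment:
  CH3 → C:1 H:3
  CH2 → C:1 H:2
  CH2 → C:1 H:2
  CH2 → C:1 H:2
  CH2 → C:1 H:2
  CH2 → C:1 H:2
  CH(CH3) → C:2 H:4
  CH2CHO → C:2 H:3 O:1
Element totals:
  C: 10
  H: 20
  O: 1
Molecular formula: C10H20O.
Molar mass = 156.269 g/mol.
Mass from C: 10 × 12.011 = 120.110 g/mol.
%C = 120.110 / 156.269 × 100 = 76.86%.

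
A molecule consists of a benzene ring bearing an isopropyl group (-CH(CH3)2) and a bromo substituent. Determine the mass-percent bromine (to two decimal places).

Atom tally by fragment:
  benzene ring core → C:6 H:6
  (− 2 ring H displaced by substituents)
  + CH(CH3)2 → C:3 H:7
  + Br → Br:1
Element totals:
  C: 9
  H: 11
  Br: 1
Molecular formula: C9H11Br.
Molar mass = 199.091 g/mol.
Mass from Br: 1 × 79.904 = 79.904 g/mol.
%Br = 79.904 / 199.091 × 100 = 40.13%.

40.13%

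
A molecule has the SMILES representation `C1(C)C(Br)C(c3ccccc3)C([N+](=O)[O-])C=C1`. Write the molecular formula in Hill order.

Atom tally by fragment:
  cyclohexene ring core → C:6 H:10
  (− 4 ring H displaced by substituents)
  + CH3 → C:1 H:3
  + Br → Br:1
  + C6H5 → C:6 H:5
  + NO2 → N:1 O:2
Element totals:
  C: 13
  H: 14
  Br: 1
  N: 1
  O: 2

C13H14BrNO2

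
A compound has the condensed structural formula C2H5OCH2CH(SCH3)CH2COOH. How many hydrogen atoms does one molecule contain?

14

Element totals:
  C: 7
  H: 14
  O: 3
  S: 1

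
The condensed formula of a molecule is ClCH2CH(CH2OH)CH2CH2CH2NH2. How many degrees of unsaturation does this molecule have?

0

Element totals:
  C: 6
  H: 14
  Cl: 1
  N: 1
  O: 1
Molecular formula: C6H14ClNO.
DoU = (2C + 2 + N − H − X) / 2 = (2·6 + 2 + 1 − 14 − 1) / 2 = 0.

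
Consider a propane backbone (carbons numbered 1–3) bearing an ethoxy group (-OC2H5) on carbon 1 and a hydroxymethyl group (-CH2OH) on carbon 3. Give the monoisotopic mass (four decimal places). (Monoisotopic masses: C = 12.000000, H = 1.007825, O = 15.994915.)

118.0994

Atom tally by fragment:
  C2H5OCH2 → C:3 H:7 O:1
  CH2 → C:1 H:2
  CH2CH2OH → C:2 H:5 O:1
Element totals:
  C: 6
  H: 14
  O: 2
Molecular formula: C6H14O2.
  M = 6(12.0) + 14(1.007825) + 2(15.994915)
    = 72.000000 + 14.109550 + 31.989830 = 118.099380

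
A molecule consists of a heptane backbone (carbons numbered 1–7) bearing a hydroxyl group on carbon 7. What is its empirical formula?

C7H16O

Atom tally by fragment:
  CH3 → C:1 H:3
  CH2 → C:1 H:2
  CH2 → C:1 H:2
  CH2 → C:1 H:2
  CH2 → C:1 H:2
  CH2 → C:1 H:2
  CH2OH → C:1 H:3 O:1
Element totals:
  C: 7
  H: 16
  O: 1
Molecular formula: C7H16O.
gcd of subscripts (7, 16, 1) = 1, so the empirical formula equals the molecular formula.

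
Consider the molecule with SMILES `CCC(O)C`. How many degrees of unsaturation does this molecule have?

Atom tally by fragment:
  CH3 → C:1 H:3
  CH2 → C:1 H:2
  CH(OH) → C:1 H:2 O:1
  CH3 → C:1 H:3
Element totals:
  C: 4
  H: 10
  O: 1
Molecular formula: C4H10O.
DoU = (2C + 2 + N − H − X) / 2 = (2·4 + 2 + 0 − 10 − 0) / 2 = 0.

0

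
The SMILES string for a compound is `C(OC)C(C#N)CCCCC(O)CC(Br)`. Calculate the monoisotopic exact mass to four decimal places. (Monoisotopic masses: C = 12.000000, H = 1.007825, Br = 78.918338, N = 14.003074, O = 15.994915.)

Atom tally by fragment:
  CH3OCH2 → C:2 H:5 O:1
  CH(CN) → C:2 H:1 N:1
  CH2 → C:1 H:2
  CH2 → C:1 H:2
  CH2 → C:1 H:2
  CH2 → C:1 H:2
  CH(OH) → C:1 H:2 O:1
  CH2 → C:1 H:2
  CH2Br → C:1 H:2 Br:1
Element totals:
  C: 11
  H: 20
  Br: 1
  N: 1
  O: 2
Molecular formula: C11H20BrNO2.
  M = 11(12.0) + 20(1.007825) + 78.918338 + 14.003074 + 2(15.994915)
    = 132.000000 + 20.156500 + 78.918338 + 14.003074 + 31.989830 = 277.067742

277.0677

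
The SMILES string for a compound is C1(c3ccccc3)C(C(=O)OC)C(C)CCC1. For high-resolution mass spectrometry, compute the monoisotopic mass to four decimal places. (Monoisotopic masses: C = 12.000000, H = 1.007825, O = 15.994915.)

232.1463

Atom tally by fragment:
  cyclohexane ring core → C:6 H:12
  (− 3 ring H displaced by substituents)
  + C6H5 → C:6 H:5
  + COOCH3 → C:2 H:3 O:2
  + CH3 → C:1 H:3
Element totals:
  C: 15
  H: 20
  O: 2
Molecular formula: C15H20O2.
  M = 15(12.0) + 20(1.007825) + 2(15.994915)
    = 180.000000 + 20.156500 + 31.989830 = 232.146330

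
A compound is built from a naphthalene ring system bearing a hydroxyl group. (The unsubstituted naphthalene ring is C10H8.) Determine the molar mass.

Atom tally by fragment:
  naphthalene ring system core → C:10 H:8
  (− 1 ring H displaced by substituents)
  + OH → O:1 H:1
Element totals:
  C: 10
  H: 8
  O: 1
Molecular formula: C10H8O.
  M = 10(12.011) + 8(1.008) + 15.999
    = 120.110 + 8.064 + 15.999 = 144.173

144.17 g/mol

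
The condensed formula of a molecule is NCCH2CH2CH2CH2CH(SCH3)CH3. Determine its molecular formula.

C8H15NS

Element totals:
  C: 8
  H: 15
  N: 1
  S: 1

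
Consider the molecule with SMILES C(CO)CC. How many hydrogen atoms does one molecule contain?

10

Atom tally by fragment:
  HOCH2CH2 → C:2 H:5 O:1
  CH2 → C:1 H:2
  CH3 → C:1 H:3
Element totals:
  C: 4
  H: 10
  O: 1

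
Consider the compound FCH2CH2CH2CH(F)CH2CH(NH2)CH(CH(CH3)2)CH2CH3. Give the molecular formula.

C12H25F2N

Atom tally by fragment:
  FCH2 → C:1 H:2 F:1
  CH2 → C:1 H:2
  CH2 → C:1 H:2
  CH(F) → C:1 H:1 F:1
  CH2 → C:1 H:2
  CH(NH2) → C:1 H:3 N:1
  CH(CH(CH3)2) → C:4 H:8
  CH2 → C:1 H:2
  CH3 → C:1 H:3
Element totals:
  C: 12
  H: 25
  F: 2
  N: 1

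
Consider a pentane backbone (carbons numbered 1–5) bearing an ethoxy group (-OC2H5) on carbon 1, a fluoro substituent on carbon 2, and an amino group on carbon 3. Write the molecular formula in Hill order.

Atom tally by fragment:
  C2H5OCH2 → C:3 H:7 O:1
  CH(F) → C:1 H:1 F:1
  CH(NH2) → C:1 H:3 N:1
  CH2 → C:1 H:2
  CH3 → C:1 H:3
Element totals:
  C: 7
  H: 16
  F: 1
  N: 1
  O: 1

C7H16FNO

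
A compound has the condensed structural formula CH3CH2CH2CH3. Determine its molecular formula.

Element totals:
  C: 4
  H: 10

C4H10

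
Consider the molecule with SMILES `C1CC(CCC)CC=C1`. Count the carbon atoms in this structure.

9

Atom tally by fragment:
  cyclohexene ring core → C:6 H:10
  (− 1 ring H displaced by substituents)
  + CH2CH2CH3 → C:3 H:7
Element totals:
  C: 9
  H: 16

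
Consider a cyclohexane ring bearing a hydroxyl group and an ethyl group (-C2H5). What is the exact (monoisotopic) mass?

128.1201

Atom tally by fragment:
  cyclohexane ring core → C:6 H:12
  (− 2 ring H displaced by substituents)
  + OH → O:1 H:1
  + C2H5 → C:2 H:5
Element totals:
  C: 8
  H: 16
  O: 1
Molecular formula: C8H16O.
  M = 8(12.0) + 16(1.007825) + 15.994915
    = 96.000000 + 16.125200 + 15.994915 = 128.120115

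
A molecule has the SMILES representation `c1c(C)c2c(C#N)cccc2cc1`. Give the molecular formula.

Atom tally by fragment:
  naphthalene ring system core → C:10 H:8
  (− 2 ring H displaced by substituents)
  + CH3 → C:1 H:3
  + CN → C:1 N:1
Element totals:
  C: 12
  H: 9
  N: 1

C12H9N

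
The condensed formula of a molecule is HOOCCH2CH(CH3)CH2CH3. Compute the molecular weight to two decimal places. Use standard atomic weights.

Atom tally by fragment:
  HOOCCH2 → C:2 H:3 O:2
  CH(CH3) → C:2 H:4
  CH2 → C:1 H:2
  CH3 → C:1 H:3
Element totals:
  C: 6
  H: 12
  O: 2
Molecular formula: C6H12O2.
  M = 6(12.011) + 12(1.008) + 2(15.999)
    = 72.066 + 12.096 + 31.998 = 116.160

116.16 g/mol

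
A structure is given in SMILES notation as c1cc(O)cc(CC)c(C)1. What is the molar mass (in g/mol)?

136.19 g/mol

Atom tally by fragment:
  benzene ring core → C:6 H:6
  (− 3 ring H displaced by substituents)
  + OH → O:1 H:1
  + C2H5 → C:2 H:5
  + CH3 → C:1 H:3
Element totals:
  C: 9
  H: 12
  O: 1
Molecular formula: C9H12O.
  M = 9(12.011) + 12(1.008) + 15.999
    = 108.099 + 12.096 + 15.999 = 136.194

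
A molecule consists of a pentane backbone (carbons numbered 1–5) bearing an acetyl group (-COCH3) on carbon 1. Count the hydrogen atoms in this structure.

Atom tally by fragment:
  CH3COCH2 → C:3 H:5 O:1
  CH2 → C:1 H:2
  CH2 → C:1 H:2
  CH2 → C:1 H:2
  CH3 → C:1 H:3
Element totals:
  C: 7
  H: 14
  O: 1

14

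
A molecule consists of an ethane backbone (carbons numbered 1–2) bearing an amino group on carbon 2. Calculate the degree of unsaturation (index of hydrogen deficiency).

0

Atom tally by fragment:
  CH3 → C:1 H:3
  CH2NH2 → C:1 H:4 N:1
Element totals:
  C: 2
  H: 7
  N: 1
Molecular formula: C2H7N.
DoU = (2C + 2 + N − H − X) / 2 = (2·2 + 2 + 1 − 7 − 0) / 2 = 0.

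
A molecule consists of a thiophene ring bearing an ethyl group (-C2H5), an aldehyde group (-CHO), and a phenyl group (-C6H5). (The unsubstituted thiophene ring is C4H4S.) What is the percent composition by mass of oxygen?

Atom tally by fragment:
  thiophene ring core → C:4 H:4 S:1
  (− 3 ring H displaced by substituents)
  + C2H5 → C:2 H:5
  + CHO → C:1 H:1 O:1
  + C6H5 → C:6 H:5
Element totals:
  C: 13
  H: 12
  O: 1
  S: 1
Molecular formula: C13H12OS.
Molar mass = 216.298 g/mol.
Mass from O: 1 × 15.999 = 15.999 g/mol.
%O = 15.999 / 216.298 × 100 = 7.40%.

7.40%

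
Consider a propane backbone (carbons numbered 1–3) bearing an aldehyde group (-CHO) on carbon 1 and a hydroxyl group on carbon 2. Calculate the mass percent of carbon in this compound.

54.53%

Atom tally by fragment:
  OHCCH2 → C:2 H:3 O:1
  CH(OH) → C:1 H:2 O:1
  CH3 → C:1 H:3
Element totals:
  C: 4
  H: 8
  O: 2
Molecular formula: C4H8O2.
Molar mass = 88.106 g/mol.
Mass from C: 4 × 12.011 = 48.044 g/mol.
%C = 48.044 / 88.106 × 100 = 54.53%.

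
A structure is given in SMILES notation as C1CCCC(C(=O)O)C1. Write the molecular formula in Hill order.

Atom tally by fragment:
  cyclohexane ring core → C:6 H:12
  (− 1 ring H displaced by substituents)
  + COOH → C:1 H:1 O:2
Element totals:
  C: 7
  H: 12
  O: 2

C7H12O2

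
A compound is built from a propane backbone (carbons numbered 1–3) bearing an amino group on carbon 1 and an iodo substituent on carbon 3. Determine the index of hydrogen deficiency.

0

Atom tally by fragment:
  H2NCH2 → C:1 H:4 N:1
  CH2 → C:1 H:2
  CH2I → C:1 H:2 I:1
Element totals:
  C: 3
  H: 8
  I: 1
  N: 1
Molecular formula: C3H8IN.
DoU = (2C + 2 + N − H − X) / 2 = (2·3 + 2 + 1 − 8 − 1) / 2 = 0.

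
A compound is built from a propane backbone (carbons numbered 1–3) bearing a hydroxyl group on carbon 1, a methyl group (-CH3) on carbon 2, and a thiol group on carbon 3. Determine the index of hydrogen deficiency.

Atom tally by fragment:
  HOCH2 → C:1 H:3 O:1
  CH(CH3) → C:2 H:4
  CH2SH → C:1 H:3 S:1
Element totals:
  C: 4
  H: 10
  O: 1
  S: 1
Molecular formula: C4H10OS.
DoU = (2C + 2 + N − H − X) / 2 = (2·4 + 2 + 0 − 10 − 0) / 2 = 0.

0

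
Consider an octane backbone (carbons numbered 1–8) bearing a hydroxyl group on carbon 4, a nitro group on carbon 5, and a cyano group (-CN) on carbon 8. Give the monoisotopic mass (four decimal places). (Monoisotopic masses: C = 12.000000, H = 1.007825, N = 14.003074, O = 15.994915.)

Atom tally by fragment:
  CH3 → C:1 H:3
  CH2 → C:1 H:2
  CH2 → C:1 H:2
  CH(OH) → C:1 H:2 O:1
  CH(NO2) → C:1 H:1 N:1 O:2
  CH2 → C:1 H:2
  CH2 → C:1 H:2
  CH2CN → C:2 H:2 N:1
Element totals:
  C: 9
  H: 16
  N: 2
  O: 3
Molecular formula: C9H16N2O3.
  M = 9(12.0) + 16(1.007825) + 2(14.003074) + 3(15.994915)
    = 108.000000 + 16.125200 + 28.006148 + 47.984745 = 200.116093

200.1161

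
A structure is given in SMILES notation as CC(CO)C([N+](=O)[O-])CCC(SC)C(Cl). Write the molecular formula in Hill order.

C9H18ClNO3S

Atom tally by fragment:
  CH3 → C:1 H:3
  CH(CH2OH) → C:2 H:4 O:1
  CH(NO2) → C:1 H:1 N:1 O:2
  CH2 → C:1 H:2
  CH2 → C:1 H:2
  CH(SCH3) → C:2 H:4 S:1
  CH2Cl → C:1 H:2 Cl:1
Element totals:
  C: 9
  H: 18
  Cl: 1
  N: 1
  O: 3
  S: 1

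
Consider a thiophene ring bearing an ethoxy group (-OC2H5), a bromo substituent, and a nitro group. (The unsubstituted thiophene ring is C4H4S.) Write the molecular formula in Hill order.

C6H6BrNO3S

Atom tally by fragment:
  thiophene ring core → C:4 H:4 S:1
  (− 3 ring H displaced by substituents)
  + OC2H5 → C:2 H:5 O:1
  + Br → Br:1
  + NO2 → N:1 O:2
Element totals:
  C: 6
  H: 6
  Br: 1
  N: 1
  O: 3
  S: 1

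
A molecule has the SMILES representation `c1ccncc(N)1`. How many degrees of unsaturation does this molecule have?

4

Atom tally by fragment:
  pyridine ring core → C:5 H:5 N:1
  (− 1 ring H displaced by substituents)
  + NH2 → N:1 H:2
Element totals:
  C: 5
  H: 6
  N: 2
Molecular formula: C5H6N2.
DoU = (2C + 2 + N − H − X) / 2 = (2·5 + 2 + 2 − 6 − 0) / 2 = 4.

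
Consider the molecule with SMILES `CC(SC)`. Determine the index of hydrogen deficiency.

Atom tally by fragment:
  CH3 → C:1 H:3
  CH2SCH3 → C:2 H:5 S:1
Element totals:
  C: 3
  H: 8
  S: 1
Molecular formula: C3H8S.
DoU = (2C + 2 + N − H − X) / 2 = (2·3 + 2 + 0 − 8 − 0) / 2 = 0.

0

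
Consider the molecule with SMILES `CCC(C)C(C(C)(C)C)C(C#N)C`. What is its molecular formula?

Atom tally by fragment:
  CH3 → C:1 H:3
  CH2 → C:1 H:2
  CH(CH3) → C:2 H:4
  CH(C(CH3)3) → C:5 H:10
  CH(CN) → C:2 H:1 N:1
  CH3 → C:1 H:3
Element totals:
  C: 12
  H: 23
  N: 1

C12H23N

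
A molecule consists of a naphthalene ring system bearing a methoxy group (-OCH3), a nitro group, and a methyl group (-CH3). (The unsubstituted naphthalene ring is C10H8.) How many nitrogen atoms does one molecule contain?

Atom tally by fragment:
  naphthalene ring system core → C:10 H:8
  (− 3 ring H displaced by substituents)
  + OCH3 → C:1 H:3 O:1
  + NO2 → N:1 O:2
  + CH3 → C:1 H:3
Element totals:
  C: 12
  H: 11
  N: 1
  O: 3

1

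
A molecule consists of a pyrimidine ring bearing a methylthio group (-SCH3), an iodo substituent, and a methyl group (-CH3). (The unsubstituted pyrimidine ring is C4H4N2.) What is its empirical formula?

Atom tally by fragment:
  pyrimidine ring core → C:4 H:4 N:2
  (− 3 ring H displaced by substituents)
  + SCH3 → C:1 H:3 S:1
  + I → I:1
  + CH3 → C:1 H:3
Element totals:
  C: 6
  H: 7
  I: 1
  N: 2
  S: 1
Molecular formula: C6H7IN2S.
gcd of subscripts (6, 7, 1, 2, 1) = 1, so the empirical formula equals the molecular formula.

C6H7IN2S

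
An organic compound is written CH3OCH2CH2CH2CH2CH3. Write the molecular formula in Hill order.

C6H14O

Element totals:
  C: 6
  H: 14
  O: 1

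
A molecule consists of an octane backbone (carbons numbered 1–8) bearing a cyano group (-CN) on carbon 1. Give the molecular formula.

Atom tally by fragment:
  NCCH2 → C:2 H:2 N:1
  CH2 → C:1 H:2
  CH2 → C:1 H:2
  CH2 → C:1 H:2
  CH2 → C:1 H:2
  CH2 → C:1 H:2
  CH2 → C:1 H:2
  CH3 → C:1 H:3
Element totals:
  C: 9
  H: 17
  N: 1

C9H17N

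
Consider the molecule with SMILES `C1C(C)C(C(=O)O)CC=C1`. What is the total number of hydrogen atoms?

Atom tally by fragment:
  cyclohexene ring core → C:6 H:10
  (− 2 ring H displaced by substituents)
  + CH3 → C:1 H:3
  + COOH → C:1 H:1 O:2
Element totals:
  C: 8
  H: 12
  O: 2

12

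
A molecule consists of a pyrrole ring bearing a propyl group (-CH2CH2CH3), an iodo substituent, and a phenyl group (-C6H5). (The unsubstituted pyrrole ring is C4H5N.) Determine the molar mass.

311.17 g/mol

Atom tally by fragment:
  pyrrole ring core → C:4 H:5 N:1
  (− 3 ring H displaced by substituents)
  + CH2CH2CH3 → C:3 H:7
  + I → I:1
  + C6H5 → C:6 H:5
Element totals:
  C: 13
  H: 14
  I: 1
  N: 1
Molecular formula: C13H14IN.
  M = 13(12.011) + 14(1.008) + 126.904 + 14.007
    = 156.143 + 14.112 + 126.904 + 14.007 = 311.166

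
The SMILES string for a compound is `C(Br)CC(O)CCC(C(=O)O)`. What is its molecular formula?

Atom tally by fragment:
  BrCH2 → C:1 H:2 Br:1
  CH2 → C:1 H:2
  CH(OH) → C:1 H:2 O:1
  CH2 → C:1 H:2
  CH2 → C:1 H:2
  CH2COOH → C:2 H:3 O:2
Element totals:
  C: 7
  H: 13
  Br: 1
  O: 3

C7H13BrO3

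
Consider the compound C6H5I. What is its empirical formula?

Element totals:
  C: 6
  H: 5
  I: 1
Molecular formula: C6H5I.
gcd of subscripts (6, 5, 1) = 1, so the empirical formula equals the molecular formula.

C6H5I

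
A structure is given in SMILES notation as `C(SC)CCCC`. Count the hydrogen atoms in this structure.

Atom tally by fragment:
  CH3SCH2 → C:2 H:5 S:1
  CH2 → C:1 H:2
  CH2 → C:1 H:2
  CH2 → C:1 H:2
  CH3 → C:1 H:3
Element totals:
  C: 6
  H: 14
  S: 1

14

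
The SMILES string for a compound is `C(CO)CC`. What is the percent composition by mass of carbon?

64.82%

Atom tally by fragment:
  HOCH2CH2 → C:2 H:5 O:1
  CH2 → C:1 H:2
  CH3 → C:1 H:3
Element totals:
  C: 4
  H: 10
  O: 1
Molecular formula: C4H10O.
Molar mass = 74.123 g/mol.
Mass from C: 4 × 12.011 = 48.044 g/mol.
%C = 48.044 / 74.123 × 100 = 64.82%.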